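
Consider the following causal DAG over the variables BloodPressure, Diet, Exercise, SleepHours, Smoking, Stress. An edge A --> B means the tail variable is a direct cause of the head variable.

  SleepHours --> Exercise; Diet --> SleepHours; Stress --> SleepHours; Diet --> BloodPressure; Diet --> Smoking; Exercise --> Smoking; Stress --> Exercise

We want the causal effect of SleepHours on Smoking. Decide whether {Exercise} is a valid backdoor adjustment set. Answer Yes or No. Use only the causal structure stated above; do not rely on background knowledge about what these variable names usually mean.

Backdoor paths from SleepHours to Smoking (paths whose first edge points into SleepHours):
  P1: SleepHours <- Stress -> Exercise -> Smoking
  P2: SleepHours <- Diet -> Smoking
Condition 1 (no descendant of SleepHours in the set): FAILS — Exercise is a descendant of SleepHours.
Condition 2 (every backdoor path blocked by {Exercise}):
  P1: blocked at chain node Exercise ∈ conditioning set.
  P2: open — no interior node is in the conditioning set.
{Exercise} does not satisfy the backdoor criterion.

No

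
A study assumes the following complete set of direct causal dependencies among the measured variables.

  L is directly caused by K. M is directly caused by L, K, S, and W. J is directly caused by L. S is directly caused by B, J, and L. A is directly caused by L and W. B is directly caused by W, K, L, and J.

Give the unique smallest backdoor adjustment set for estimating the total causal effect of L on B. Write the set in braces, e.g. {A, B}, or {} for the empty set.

{K}

Variables eligible for adjustment (non-descendants of L, excluding L and B): {K, W}.
Backdoor paths from L to B:
  P1: L <- K -> B
  P2: L <- K -> M <- W -> B
  P3: L <- K -> M <- S <- J -> B
  P4: L <- K -> M <- S <- B
The empty set is not sufficient: P1 (L <- K -> B) has no collider blocking it and no conditioned non-collider, so it is open.
Try {K}:
  P1: blocked at fork node K ∈ conditioning set.
  P2: blocked at fork node K ∈ conditioning set.
  P3: blocked at fork node K ∈ conditioning set.
  P4: blocked at fork node K ∈ conditioning set.
{K} contains no descendant of L and blocks every backdoor path.
No other singleton works — e.g. {W} leaves P1 open — so {K} is the unique smallest valid adjustment set.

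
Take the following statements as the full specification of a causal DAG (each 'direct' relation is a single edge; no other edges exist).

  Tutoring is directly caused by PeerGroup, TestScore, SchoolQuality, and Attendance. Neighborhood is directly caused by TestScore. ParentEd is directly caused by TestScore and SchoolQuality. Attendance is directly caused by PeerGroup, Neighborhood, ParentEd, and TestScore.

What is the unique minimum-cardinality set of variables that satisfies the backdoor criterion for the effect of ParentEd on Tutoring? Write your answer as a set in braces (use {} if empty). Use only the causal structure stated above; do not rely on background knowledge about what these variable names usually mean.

{SchoolQuality, TestScore}

Variables eligible for adjustment (non-descendants of ParentEd, excluding ParentEd and Tutoring): {Neighborhood, PeerGroup, SchoolQuality, TestScore}.
Backdoor paths from ParentEd to Tutoring:
  P1: ParentEd <- SchoolQuality -> Tutoring
  P2: ParentEd <- TestScore -> Neighborhood -> Attendance <- PeerGroup -> Tutoring
  P3: ParentEd <- TestScore -> Neighborhood -> Attendance -> Tutoring
  P4: ParentEd <- TestScore -> Attendance <- PeerGroup -> Tutoring
  P5: ParentEd <- TestScore -> Attendance -> Tutoring
  P6: ParentEd <- TestScore -> Tutoring
The empty set is not sufficient: P1 (ParentEd <- SchoolQuality -> Tutoring) has no collider blocking it and no conditioned non-collider, so it is open.
Try {SchoolQuality, TestScore}:
  P1: blocked at fork node SchoolQuality ∈ conditioning set.
  P2: blocked at fork node TestScore ∈ conditioning set.
  P3: blocked at fork node TestScore ∈ conditioning set.
  P4: blocked at fork node TestScore ∈ conditioning set.
  P5: blocked at fork node TestScore ∈ conditioning set.
  P6: blocked at fork node TestScore ∈ conditioning set.
{SchoolQuality, TestScore} contains no descendant of ParentEd and blocks every backdoor path.
Every element of {SchoolQuality, TestScore} is needed (dropping SchoolQuality leaves P1 open; dropping TestScore leaves P3 open), so no proper subset is valid.
Among all size-2 subsets of the eligible variables, only {SchoolQuality, TestScore} blocks every backdoor path, so it is the unique smallest valid adjustment set.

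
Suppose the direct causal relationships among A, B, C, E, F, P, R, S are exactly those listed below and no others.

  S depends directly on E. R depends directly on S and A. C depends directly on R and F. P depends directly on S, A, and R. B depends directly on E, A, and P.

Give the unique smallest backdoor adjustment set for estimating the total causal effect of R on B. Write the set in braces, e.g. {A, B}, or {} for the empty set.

Variables eligible for adjustment (non-descendants of R, excluding R and B): {A, E, F, S}.
Backdoor paths from R to B:
  P1: R <- A -> P <- S <- E -> B
  P2: R <- A -> P -> B
  P3: R <- A -> B
  P4: R <- S <- E -> B
  P5: R <- S -> P <- A -> B
  P6: R <- S -> P -> B
The empty set is not sufficient: P2 (R <- A -> P -> B) has no collider blocking it and no conditioned non-collider, so it is open.
Try {A, S}:
  P1: blocked at fork node A ∈ conditioning set.
  P2: blocked at fork node A ∈ conditioning set.
  P3: blocked at fork node A ∈ conditioning set.
  P4: blocked at chain node S ∈ conditioning set.
  P5: blocked at fork node S ∈ conditioning set.
  P6: blocked at fork node S ∈ conditioning set.
{A, S} contains no descendant of R and blocks every backdoor path.
Every element of {A, S} is needed (dropping A leaves P2 open; dropping S leaves P4 open), so no proper subset is valid.
Among all size-2 subsets of the eligible variables, only {A, S} blocks every backdoor path, so it is the unique smallest valid adjustment set.

{A, S}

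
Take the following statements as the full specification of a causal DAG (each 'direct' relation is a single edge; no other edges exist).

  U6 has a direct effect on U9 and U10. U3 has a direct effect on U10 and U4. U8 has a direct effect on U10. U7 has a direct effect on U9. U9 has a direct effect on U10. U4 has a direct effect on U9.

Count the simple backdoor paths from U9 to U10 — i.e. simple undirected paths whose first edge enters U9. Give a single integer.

2

A backdoor path from U9 to U10 is any simple undirected path whose first edge points into U9 (i.e. leaves U9 via a parent).
Parents of U9: {U4, U6, U7}.
Enumerating:
  P1: U9 <- U4 <- U3 -> U10
  P2: U9 <- U6 -> U10
That exhausts the simple backdoor paths. Count: 2.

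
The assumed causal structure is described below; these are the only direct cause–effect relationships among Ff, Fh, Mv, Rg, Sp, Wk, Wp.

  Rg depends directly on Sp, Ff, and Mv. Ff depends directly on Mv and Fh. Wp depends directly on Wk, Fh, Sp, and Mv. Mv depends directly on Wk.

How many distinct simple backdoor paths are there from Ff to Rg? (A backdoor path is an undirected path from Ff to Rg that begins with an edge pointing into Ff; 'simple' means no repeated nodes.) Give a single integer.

6

A backdoor path from Ff to Rg is any simple undirected path whose first edge points into Ff (i.e. leaves Ff via a parent).
Parents of Ff: {Fh, Mv}.
Enumerating:
  P1: Ff <- Fh -> Wp <- Sp -> Rg
  P2: Ff <- Fh -> Wp <- Wk -> Mv -> Rg
  P3: Ff <- Fh -> Wp <- Mv -> Rg
  P4: Ff <- Mv <- Wk -> Wp <- Sp -> Rg
  P5: Ff <- Mv -> Wp <- Sp -> Rg
  P6: Ff <- Mv -> Rg
That exhausts the simple backdoor paths. Count: 6.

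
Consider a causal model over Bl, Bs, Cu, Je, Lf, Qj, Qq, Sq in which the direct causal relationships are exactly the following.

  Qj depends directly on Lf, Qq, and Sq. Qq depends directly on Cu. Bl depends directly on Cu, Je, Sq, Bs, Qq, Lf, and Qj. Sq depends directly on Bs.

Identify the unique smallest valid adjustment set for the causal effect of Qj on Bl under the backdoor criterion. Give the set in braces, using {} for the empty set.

{Lf, Qq, Sq}

Variables eligible for adjustment (non-descendants of Qj, excluding Qj and Bl): {Bs, Cu, Je, Lf, Qq, Sq}.
Backdoor paths from Qj to Bl:
  P1: Qj <- Lf -> Bl
  P2: Qj <- Qq <- Cu -> Bl
  P3: Qj <- Qq -> Bl
  P4: Qj <- Sq <- Bs -> Bl
  P5: Qj <- Sq -> Bl
The empty set is not sufficient: P1 (Qj <- Lf -> Bl) has no collider blocking it and no conditioned non-collider, so it is open.
Try {Lf, Qq, Sq}:
  P1: blocked at fork node Lf ∈ conditioning set.
  P2: blocked at chain node Qq ∈ conditioning set.
  P3: blocked at fork node Qq ∈ conditioning set.
  P4: blocked at chain node Sq ∈ conditioning set.
  P5: blocked at fork node Sq ∈ conditioning set.
{Lf, Qq, Sq} contains no descendant of Qj and blocks every backdoor path.
Every element of {Lf, Qq, Sq} is needed (dropping Lf leaves P1 open; dropping Qq leaves P2 open; dropping Sq leaves P4 open), so no proper subset is valid.
Among all size-3 subsets of the eligible variables, only {Lf, Qq, Sq} blocks every backdoor path, so it is the unique smallest valid adjustment set.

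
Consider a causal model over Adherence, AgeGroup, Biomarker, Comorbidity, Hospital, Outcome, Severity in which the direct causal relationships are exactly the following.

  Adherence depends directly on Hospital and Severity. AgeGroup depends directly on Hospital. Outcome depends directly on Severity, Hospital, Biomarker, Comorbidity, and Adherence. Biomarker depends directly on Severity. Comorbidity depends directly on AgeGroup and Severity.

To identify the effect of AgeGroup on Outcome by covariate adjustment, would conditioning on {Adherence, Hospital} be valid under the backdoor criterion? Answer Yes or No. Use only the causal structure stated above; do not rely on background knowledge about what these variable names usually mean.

Backdoor paths from AgeGroup to Outcome (paths whose first edge points into AgeGroup):
  P1: AgeGroup <- Hospital -> Adherence <- Severity -> Comorbidity -> Outcome
  P2: AgeGroup <- Hospital -> Adherence <- Severity -> Biomarker -> Outcome
  P3: AgeGroup <- Hospital -> Adherence <- Severity -> Outcome
  P4: AgeGroup <- Hospital -> Adherence -> Outcome
  P5: AgeGroup <- Hospital -> Outcome
Condition 1 (no descendant of AgeGroup in the set): holds — descendants of AgeGroup are {Comorbidity, Outcome}; none are in {Adherence, Hospital}.
Condition 2 (every backdoor path blocked by {Adherence, Hospital}):
  P1: blocked at fork node Hospital ∈ conditioning set.
  P2: blocked at fork node Hospital ∈ conditioning set.
  P3: blocked at fork node Hospital ∈ conditioning set.
  P4: blocked at fork node Hospital ∈ conditioning set.
  P5: blocked at fork node Hospital ∈ conditioning set.
{Adherence, Hospital} satisfies the backdoor criterion.

Yes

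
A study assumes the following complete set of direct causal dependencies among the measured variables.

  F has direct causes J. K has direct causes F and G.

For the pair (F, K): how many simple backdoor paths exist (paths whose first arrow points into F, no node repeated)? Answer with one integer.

A backdoor path from F to K is any simple undirected path whose first edge points into F (i.e. leaves F via a parent).
Parents of F: {J}.
No simple path from any parent of F reaches K without revisiting F, so there are no backdoor paths.

0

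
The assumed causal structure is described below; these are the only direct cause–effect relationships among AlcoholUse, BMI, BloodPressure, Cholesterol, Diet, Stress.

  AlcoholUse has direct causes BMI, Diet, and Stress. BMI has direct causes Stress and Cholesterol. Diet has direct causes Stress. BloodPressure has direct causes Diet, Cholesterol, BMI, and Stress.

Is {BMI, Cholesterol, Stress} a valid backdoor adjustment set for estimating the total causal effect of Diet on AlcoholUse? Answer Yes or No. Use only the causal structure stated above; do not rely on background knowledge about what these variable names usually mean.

Yes

Backdoor paths from Diet to AlcoholUse (paths whose first edge points into Diet):
  P1: Diet <- Stress -> BMI -> AlcoholUse
  P2: Diet <- Stress -> AlcoholUse
  P3: Diet <- Stress -> BloodPressure <- Cholesterol -> BMI -> AlcoholUse
  P4: Diet <- Stress -> BloodPressure <- BMI -> AlcoholUse
Condition 1 (no descendant of Diet in the set): holds — descendants of Diet are {AlcoholUse, BloodPressure}; none are in {BMI, Cholesterol, Stress}.
Condition 2 (every backdoor path blocked by {BMI, Cholesterol, Stress}):
  P1: blocked at fork node Stress ∈ conditioning set.
  P2: blocked at fork node Stress ∈ conditioning set.
  P3: blocked at fork node Stress ∈ conditioning set.
  P4: blocked at fork node Stress ∈ conditioning set.
{BMI, Cholesterol, Stress} satisfies the backdoor criterion.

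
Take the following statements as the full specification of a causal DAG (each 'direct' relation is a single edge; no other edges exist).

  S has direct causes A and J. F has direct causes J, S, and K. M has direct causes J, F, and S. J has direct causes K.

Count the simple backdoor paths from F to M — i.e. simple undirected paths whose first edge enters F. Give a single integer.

A backdoor path from F to M is any simple undirected path whose first edge points into F (i.e. leaves F via a parent).
Parents of F: {J, K, S}.
Enumerating:
  P1: F <- K -> J -> S -> M
  P2: F <- K -> J -> M
  P3: F <- J -> S -> M
  P4: F <- J -> M
  P5: F <- S <- J -> M
  P6: F <- S -> M
That exhausts the simple backdoor paths. Count: 6.

6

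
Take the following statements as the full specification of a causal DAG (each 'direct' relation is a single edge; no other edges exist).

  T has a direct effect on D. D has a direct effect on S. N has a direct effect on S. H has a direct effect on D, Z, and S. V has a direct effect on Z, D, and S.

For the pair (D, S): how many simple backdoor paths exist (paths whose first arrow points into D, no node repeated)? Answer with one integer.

A backdoor path from D to S is any simple undirected path whose first edge points into D (i.e. leaves D via a parent).
Parents of D: {H, T, V}.
Enumerating:
  P1: D <- V -> Z <- H -> S
  P2: D <- V -> S
  P3: D <- H -> Z <- V -> S
  P4: D <- H -> S
That exhausts the simple backdoor paths. Count: 4.

4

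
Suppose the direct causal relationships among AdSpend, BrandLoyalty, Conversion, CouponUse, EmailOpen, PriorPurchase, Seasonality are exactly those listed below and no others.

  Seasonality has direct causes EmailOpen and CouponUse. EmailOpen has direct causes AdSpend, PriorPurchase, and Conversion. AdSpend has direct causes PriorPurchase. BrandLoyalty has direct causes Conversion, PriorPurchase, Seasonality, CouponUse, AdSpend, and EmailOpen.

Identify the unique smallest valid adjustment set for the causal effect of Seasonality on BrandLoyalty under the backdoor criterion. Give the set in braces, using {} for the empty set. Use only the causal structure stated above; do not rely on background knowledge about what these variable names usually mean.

Variables eligible for adjustment (non-descendants of Seasonality, excluding Seasonality and BrandLoyalty): {AdSpend, Conversion, CouponUse, EmailOpen, PriorPurchase}.
Backdoor paths from Seasonality to BrandLoyalty:
  P1: Seasonality <- CouponUse -> BrandLoyalty
  P2: Seasonality <- EmailOpen <- PriorPurchase -> AdSpend -> BrandLoyalty
  P3: Seasonality <- EmailOpen <- PriorPurchase -> BrandLoyalty
  P4: Seasonality <- EmailOpen <- Conversion -> BrandLoyalty
  P5: Seasonality <- EmailOpen <- AdSpend <- PriorPurchase -> BrandLoyalty
  P6: Seasonality <- EmailOpen <- AdSpend -> BrandLoyalty
  P7: Seasonality <- EmailOpen -> BrandLoyalty
The empty set is not sufficient: P1 (Seasonality <- CouponUse -> BrandLoyalty) has no collider blocking it and no conditioned non-collider, so it is open.
Try {CouponUse, EmailOpen}:
  P1: blocked at fork node CouponUse ∈ conditioning set.
  P2: blocked at chain node EmailOpen ∈ conditioning set.
  P3: blocked at chain node EmailOpen ∈ conditioning set.
  P4: blocked at chain node EmailOpen ∈ conditioning set.
  P5: blocked at chain node EmailOpen ∈ conditioning set.
  P6: blocked at chain node EmailOpen ∈ conditioning set.
  P7: blocked at fork node EmailOpen ∈ conditioning set.
{CouponUse, EmailOpen} contains no descendant of Seasonality and blocks every backdoor path.
Every element of {CouponUse, EmailOpen} is needed (dropping CouponUse leaves P1 open; dropping EmailOpen leaves P2 open), so no proper subset is valid.
Among all size-2 subsets of the eligible variables, only {CouponUse, EmailOpen} blocks every backdoor path, so it is the unique smallest valid adjustment set.

{CouponUse, EmailOpen}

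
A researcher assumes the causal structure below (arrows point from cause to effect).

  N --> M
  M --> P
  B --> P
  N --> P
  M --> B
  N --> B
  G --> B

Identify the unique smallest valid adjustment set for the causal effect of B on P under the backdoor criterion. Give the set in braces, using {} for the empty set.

Variables eligible for adjustment (non-descendants of B, excluding B and P): {G, M, N}.
Backdoor paths from B to P:
  P1: B <- N -> M -> P
  P2: B <- N -> P
  P3: B <- M <- N -> P
  P4: B <- M -> P
The empty set is not sufficient: P1 (B <- N -> M -> P) has no collider blocking it and no conditioned non-collider, so it is open.
Try {M, N}:
  P1: blocked at fork node N ∈ conditioning set.
  P2: blocked at fork node N ∈ conditioning set.
  P3: blocked at chain node M ∈ conditioning set.
  P4: blocked at fork node M ∈ conditioning set.
{M, N} contains no descendant of B and blocks every backdoor path.
Every element of {M, N} is needed (dropping M leaves P4 open; dropping N leaves P2 open), so no proper subset is valid.
Among all size-2 subsets of the eligible variables, only {M, N} blocks every backdoor path, so it is the unique smallest valid adjustment set.

{M, N}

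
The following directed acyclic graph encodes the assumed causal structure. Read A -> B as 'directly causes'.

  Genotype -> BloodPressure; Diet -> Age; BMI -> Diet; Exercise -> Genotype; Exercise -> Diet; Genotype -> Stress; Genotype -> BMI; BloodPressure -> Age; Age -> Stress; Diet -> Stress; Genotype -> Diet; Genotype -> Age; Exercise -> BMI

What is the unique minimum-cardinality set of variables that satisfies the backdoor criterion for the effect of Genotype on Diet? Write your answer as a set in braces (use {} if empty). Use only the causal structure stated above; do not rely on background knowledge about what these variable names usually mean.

{Exercise}

Variables eligible for adjustment (non-descendants of Genotype, excluding Genotype and Diet): {Exercise}.
Backdoor paths from Genotype to Diet:
  P1: Genotype <- Exercise -> BMI -> Diet
  P2: Genotype <- Exercise -> Diet
The empty set is not sufficient: P1 (Genotype <- Exercise -> BMI -> Diet) has no collider blocking it and no conditioned non-collider, so it is open.
Try {Exercise}:
  P1: blocked at fork node Exercise ∈ conditioning set.
  P2: blocked at fork node Exercise ∈ conditioning set.
{Exercise} contains no descendant of Genotype and blocks every backdoor path.
{Exercise} is the unique smallest valid adjustment set.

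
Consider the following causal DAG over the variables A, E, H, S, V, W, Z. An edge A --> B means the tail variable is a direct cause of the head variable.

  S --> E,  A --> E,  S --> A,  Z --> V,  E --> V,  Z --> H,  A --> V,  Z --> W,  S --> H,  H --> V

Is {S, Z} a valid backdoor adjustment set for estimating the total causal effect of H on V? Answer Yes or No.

Yes

Backdoor paths from H to V (paths whose first edge points into H):
  P1: H <- Z -> V
  P2: H <- S -> A -> E -> V
  P3: H <- S -> A -> V
  P4: H <- S -> E <- A -> V
  P5: H <- S -> E -> V
Condition 1 (no descendant of H in the set): holds — descendants of H are {V}; none are in {S, Z}.
Condition 2 (every backdoor path blocked by {S, Z}):
  P1: blocked at fork node Z ∈ conditioning set.
  P2: blocked at fork node S ∈ conditioning set.
  P3: blocked at fork node S ∈ conditioning set.
  P4: blocked at fork node S ∈ conditioning set.
  P5: blocked at fork node S ∈ conditioning set.
{S, Z} satisfies the backdoor criterion.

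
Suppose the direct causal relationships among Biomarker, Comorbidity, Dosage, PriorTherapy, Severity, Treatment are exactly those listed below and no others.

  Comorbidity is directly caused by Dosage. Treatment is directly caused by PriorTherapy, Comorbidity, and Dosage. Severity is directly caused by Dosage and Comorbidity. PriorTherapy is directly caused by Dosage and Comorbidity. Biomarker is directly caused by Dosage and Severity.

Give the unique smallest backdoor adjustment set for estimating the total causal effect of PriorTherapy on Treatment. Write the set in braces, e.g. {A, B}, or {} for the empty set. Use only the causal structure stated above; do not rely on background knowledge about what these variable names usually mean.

Variables eligible for adjustment (non-descendants of PriorTherapy, excluding PriorTherapy and Treatment): {Biomarker, Comorbidity, Dosage, Severity}.
Backdoor paths from PriorTherapy to Treatment:
  P1: PriorTherapy <- Dosage -> Comorbidity -> Treatment
  P2: PriorTherapy <- Dosage -> Treatment
  P3: PriorTherapy <- Dosage -> Severity <- Comorbidity -> Treatment
  P4: PriorTherapy <- Dosage -> Biomarker <- Severity <- Comorbidity -> Treatment
  P5: PriorTherapy <- Comorbidity <- Dosage -> Treatment
  P6: PriorTherapy <- Comorbidity -> Treatment
  P7: PriorTherapy <- Comorbidity -> Severity <- Dosage -> Treatment
  P8: PriorTherapy <- Comorbidity -> Severity -> Biomarker <- Dosage -> Treatment
The empty set is not sufficient: P1 (PriorTherapy <- Dosage -> Comorbidity -> Treatment) has no collider blocking it and no conditioned non-collider, so it is open.
Try {Comorbidity, Dosage}:
  P1: blocked at fork node Dosage ∈ conditioning set.
  P2: blocked at fork node Dosage ∈ conditioning set.
  P3: blocked at fork node Dosage ∈ conditioning set.
  P4: blocked at fork node Dosage ∈ conditioning set.
  P5: blocked at chain node Comorbidity ∈ conditioning set.
  P6: blocked at fork node Comorbidity ∈ conditioning set.
  P7: blocked at fork node Comorbidity ∈ conditioning set.
  P8: blocked at fork node Comorbidity ∈ conditioning set.
{Comorbidity, Dosage} contains no descendant of PriorTherapy and blocks every backdoor path.
Every element of {Comorbidity, Dosage} is needed (dropping Comorbidity leaves P6 open; dropping Dosage leaves P2 open), so no proper subset is valid.
Among all size-2 subsets of the eligible variables, only {Comorbidity, Dosage} blocks every backdoor path, so it is the unique smallest valid adjustment set.

{Comorbidity, Dosage}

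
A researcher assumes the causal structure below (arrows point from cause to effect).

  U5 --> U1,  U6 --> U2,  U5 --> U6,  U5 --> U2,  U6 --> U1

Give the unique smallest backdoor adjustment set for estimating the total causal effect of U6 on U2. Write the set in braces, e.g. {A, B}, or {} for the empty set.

Variables eligible for adjustment (non-descendants of U6, excluding U6 and U2): {U5}.
Backdoor paths from U6 to U2:
  P1: U6 <- U5 -> U2
The empty set is not sufficient: P1 (U6 <- U5 -> U2) has no collider blocking it and no conditioned non-collider, so it is open.
Try {U5}:
  P1: blocked at fork node U5 ∈ conditioning set.
{U5} contains no descendant of U6 and blocks every backdoor path.
{U5} is the unique smallest valid adjustment set.

{U5}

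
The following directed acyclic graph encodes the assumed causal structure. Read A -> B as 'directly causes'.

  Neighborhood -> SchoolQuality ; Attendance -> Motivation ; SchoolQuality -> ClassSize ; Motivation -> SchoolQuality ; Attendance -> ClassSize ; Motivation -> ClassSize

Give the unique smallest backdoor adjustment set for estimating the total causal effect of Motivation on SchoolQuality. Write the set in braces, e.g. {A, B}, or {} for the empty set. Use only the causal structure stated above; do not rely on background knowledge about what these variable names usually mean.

Variables eligible for adjustment (non-descendants of Motivation, excluding Motivation and SchoolQuality): {Attendance, Neighborhood}.
Backdoor paths from Motivation to SchoolQuality:
  P1: Motivation <- Attendance -> ClassSize <- SchoolQuality
Each backdoor path contains an unconditioned collider, so every path is already blocked with the empty conditioning set:
  P1: blocked at collider ClassSize (neither it nor any descendant is in the conditioning set).
The empty set is therefore the unique smallest valid set.

{}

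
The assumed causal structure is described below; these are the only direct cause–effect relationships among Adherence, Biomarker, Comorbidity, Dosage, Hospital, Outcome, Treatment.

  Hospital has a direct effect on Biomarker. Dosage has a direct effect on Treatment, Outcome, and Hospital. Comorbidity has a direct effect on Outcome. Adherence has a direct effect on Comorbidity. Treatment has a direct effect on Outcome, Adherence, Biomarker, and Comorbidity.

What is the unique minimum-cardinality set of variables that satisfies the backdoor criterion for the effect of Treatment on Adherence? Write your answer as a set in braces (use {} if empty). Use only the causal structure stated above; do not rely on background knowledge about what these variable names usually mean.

Variables eligible for adjustment (non-descendants of Treatment, excluding Treatment and Adherence): {Dosage, Hospital}.
Backdoor paths from Treatment to Adherence:
  P1: Treatment <- Dosage -> Outcome <- Comorbidity <- Adherence
Each backdoor path contains an unconditioned collider, so every path is already blocked with the empty conditioning set:
  P1: blocked at collider Outcome (neither it nor any descendant is in the conditioning set).
The empty set is therefore the unique smallest valid set.

{}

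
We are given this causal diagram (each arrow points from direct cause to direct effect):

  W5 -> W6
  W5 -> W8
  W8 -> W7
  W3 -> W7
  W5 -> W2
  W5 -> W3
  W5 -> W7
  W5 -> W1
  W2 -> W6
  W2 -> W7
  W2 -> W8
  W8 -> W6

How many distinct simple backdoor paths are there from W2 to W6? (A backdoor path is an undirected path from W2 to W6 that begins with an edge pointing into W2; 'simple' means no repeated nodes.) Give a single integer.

4

A backdoor path from W2 to W6 is any simple undirected path whose first edge points into W2 (i.e. leaves W2 via a parent).
Parents of W2: {W5}.
Enumerating:
  P1: W2 <- W5 -> W8 -> W6
  P2: W2 <- W5 -> W3 -> W7 <- W8 -> W6
  P3: W2 <- W5 -> W7 <- W8 -> W6
  P4: W2 <- W5 -> W6
That exhausts the simple backdoor paths. Count: 4.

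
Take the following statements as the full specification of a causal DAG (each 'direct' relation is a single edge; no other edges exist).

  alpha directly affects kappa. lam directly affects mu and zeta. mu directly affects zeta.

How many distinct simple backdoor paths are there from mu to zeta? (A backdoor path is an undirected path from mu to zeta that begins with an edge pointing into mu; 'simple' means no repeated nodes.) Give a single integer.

A backdoor path from mu to zeta is any simple undirected path whose first edge points into mu (i.e. leaves mu via a parent).
Parents of mu: {lam}.
Enumerating:
  P1: mu <- lam -> zeta
That exhausts the simple backdoor paths. Count: 1.

1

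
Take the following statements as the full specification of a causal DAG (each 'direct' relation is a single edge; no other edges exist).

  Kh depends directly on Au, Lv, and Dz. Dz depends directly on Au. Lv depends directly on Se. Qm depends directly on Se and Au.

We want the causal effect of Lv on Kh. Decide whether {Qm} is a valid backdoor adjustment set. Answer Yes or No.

Backdoor paths from Lv to Kh (paths whose first edge points into Lv):
  P1: Lv <- Se -> Qm <- Au -> Dz -> Kh
  P2: Lv <- Se -> Qm <- Au -> Kh
Condition 1 (no descendant of Lv in the set): holds — descendants of Lv are {Kh}; none are in {Qm}.
Condition 2 (every backdoor path blocked by {Qm}):
  P1: open — collider(s) Qm are conditioned on (or have a conditioned descendant) and no non-collider on the path is in the set.
  P2: open — collider(s) Qm are conditioned on (or have a conditioned descendant) and no non-collider on the path is in the set.
{Qm} does not satisfy the backdoor criterion.

No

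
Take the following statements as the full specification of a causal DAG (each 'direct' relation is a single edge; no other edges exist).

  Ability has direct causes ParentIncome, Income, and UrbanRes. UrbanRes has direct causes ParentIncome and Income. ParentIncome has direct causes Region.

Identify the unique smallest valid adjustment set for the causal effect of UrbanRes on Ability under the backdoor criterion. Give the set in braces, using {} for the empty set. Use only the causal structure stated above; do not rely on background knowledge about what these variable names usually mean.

Variables eligible for adjustment (non-descendants of UrbanRes, excluding UrbanRes and Ability): {Income, ParentIncome, Region}.
Backdoor paths from UrbanRes to Ability:
  P1: UrbanRes <- Income -> Ability
  P2: UrbanRes <- ParentIncome -> Ability
The empty set is not sufficient: P1 (UrbanRes <- Income -> Ability) has no collider blocking it and no conditioned non-collider, so it is open.
Try {Income, ParentIncome}:
  P1: blocked at fork node Income ∈ conditioning set.
  P2: blocked at fork node ParentIncome ∈ conditioning set.
{Income, ParentIncome} contains no descendant of UrbanRes and blocks every backdoor path.
Every element of {Income, ParentIncome} is needed (dropping Income leaves P1 open; dropping ParentIncome leaves P2 open), so no proper subset is valid.
Among all size-2 subsets of the eligible variables, only {Income, ParentIncome} blocks every backdoor path, so it is the unique smallest valid adjustment set.

{Income, ParentIncome}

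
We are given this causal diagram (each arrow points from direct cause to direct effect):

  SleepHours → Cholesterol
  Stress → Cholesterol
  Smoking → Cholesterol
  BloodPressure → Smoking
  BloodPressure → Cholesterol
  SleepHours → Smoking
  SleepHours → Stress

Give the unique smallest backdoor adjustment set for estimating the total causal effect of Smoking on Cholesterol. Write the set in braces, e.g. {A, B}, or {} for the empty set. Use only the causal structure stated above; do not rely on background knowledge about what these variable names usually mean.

Variables eligible for adjustment (non-descendants of Smoking, excluding Smoking and Cholesterol): {BloodPressure, SleepHours, Stress}.
Backdoor paths from Smoking to Cholesterol:
  P1: Smoking <- SleepHours -> Stress -> Cholesterol
  P2: Smoking <- SleepHours -> Cholesterol
  P3: Smoking <- BloodPressure -> Cholesterol
The empty set is not sufficient: P1 (Smoking <- SleepHours -> Stress -> Cholesterol) has no collider blocking it and no conditioned non-collider, so it is open.
Try {BloodPressure, SleepHours}:
  P1: blocked at fork node SleepHours ∈ conditioning set.
  P2: blocked at fork node SleepHours ∈ conditioning set.
  P3: blocked at fork node BloodPressure ∈ conditioning set.
{BloodPressure, SleepHours} contains no descendant of Smoking and blocks every backdoor path.
Every element of {BloodPressure, SleepHours} is needed (dropping BloodPressure leaves P3 open; dropping SleepHours leaves P1 open), so no proper subset is valid.
Among all size-2 subsets of the eligible variables, only {BloodPressure, SleepHours} blocks every backdoor path, so it is the unique smallest valid adjustment set.

{BloodPressure, SleepHours}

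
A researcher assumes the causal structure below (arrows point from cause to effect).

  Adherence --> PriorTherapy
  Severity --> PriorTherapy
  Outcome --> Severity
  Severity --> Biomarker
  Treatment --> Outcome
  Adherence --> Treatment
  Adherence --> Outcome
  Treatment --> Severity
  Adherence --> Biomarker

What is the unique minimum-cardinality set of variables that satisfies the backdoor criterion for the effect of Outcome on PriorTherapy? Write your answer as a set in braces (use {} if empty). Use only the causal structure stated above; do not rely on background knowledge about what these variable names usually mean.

{Adherence, Treatment}

Variables eligible for adjustment (non-descendants of Outcome, excluding Outcome and PriorTherapy): {Adherence, Treatment}.
Backdoor paths from Outcome to PriorTherapy:
  P1: Outcome <- Adherence -> Treatment -> Severity -> PriorTherapy
  P2: Outcome <- Adherence -> Biomarker <- Severity -> PriorTherapy
  P3: Outcome <- Adherence -> PriorTherapy
  P4: Outcome <- Treatment <- Adherence -> Biomarker <- Severity -> PriorTherapy
  P5: Outcome <- Treatment <- Adherence -> PriorTherapy
  P6: Outcome <- Treatment -> Severity -> Biomarker <- Adherence -> PriorTherapy
  P7: Outcome <- Treatment -> Severity -> PriorTherapy
The empty set is not sufficient: P1 (Outcome <- Adherence -> Treatment -> Severity -> PriorTherapy) has no collider blocking it and no conditioned non-collider, so it is open.
Try {Adherence, Treatment}:
  P1: blocked at fork node Adherence ∈ conditioning set.
  P2: blocked at fork node Adherence ∈ conditioning set.
  P3: blocked at fork node Adherence ∈ conditioning set.
  P4: blocked at chain node Treatment ∈ conditioning set.
  P5: blocked at chain node Treatment ∈ conditioning set.
  P6: blocked at fork node Treatment ∈ conditioning set.
  P7: blocked at fork node Treatment ∈ conditioning set.
{Adherence, Treatment} contains no descendant of Outcome and blocks every backdoor path.
Every element of {Adherence, Treatment} is needed (dropping Adherence leaves P3 open; dropping Treatment leaves P7 open), so no proper subset is valid.
Among all size-2 subsets of the eligible variables, only {Adherence, Treatment} blocks every backdoor path, so it is the unique smallest valid adjustment set.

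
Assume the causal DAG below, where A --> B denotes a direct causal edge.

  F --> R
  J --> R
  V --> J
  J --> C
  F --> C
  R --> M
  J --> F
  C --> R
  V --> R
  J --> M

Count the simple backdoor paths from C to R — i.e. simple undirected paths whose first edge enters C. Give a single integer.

A backdoor path from C to R is any simple undirected path whose first edge points into C (i.e. leaves C via a parent).
Parents of C: {F, J}.
Enumerating:
  P1: C <- J <- V -> R
  P2: C <- J -> F -> R
  P3: C <- J -> R
  P4: C <- J -> M <- R
  P5: C <- F <- J <- V -> R
  P6: C <- F <- J -> R
  P7: C <- F <- J -> M <- R
  P8: C <- F -> R
That exhausts the simple backdoor paths. Count: 8.

8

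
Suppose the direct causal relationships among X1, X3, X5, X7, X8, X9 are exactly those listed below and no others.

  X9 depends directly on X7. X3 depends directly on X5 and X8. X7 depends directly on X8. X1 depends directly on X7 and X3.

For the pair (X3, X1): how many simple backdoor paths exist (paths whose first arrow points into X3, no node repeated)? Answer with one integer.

1

A backdoor path from X3 to X1 is any simple undirected path whose first edge points into X3 (i.e. leaves X3 via a parent).
Parents of X3: {X5, X8}.
Enumerating:
  P1: X3 <- X8 -> X7 -> X1
That exhausts the simple backdoor paths. Count: 1.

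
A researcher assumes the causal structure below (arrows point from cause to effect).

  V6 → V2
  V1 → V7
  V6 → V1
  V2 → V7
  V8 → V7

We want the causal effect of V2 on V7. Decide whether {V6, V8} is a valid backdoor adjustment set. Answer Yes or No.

Yes

Backdoor paths from V2 to V7 (paths whose first edge points into V2):
  P1: V2 <- V6 -> V1 -> V7
Condition 1 (no descendant of V2 in the set): holds — descendants of V2 are {V7}; none are in {V6, V8}.
Condition 2 (every backdoor path blocked by {V6, V8}):
  P1: blocked at fork node V6 ∈ conditioning set.
{V6, V8} satisfies the backdoor criterion.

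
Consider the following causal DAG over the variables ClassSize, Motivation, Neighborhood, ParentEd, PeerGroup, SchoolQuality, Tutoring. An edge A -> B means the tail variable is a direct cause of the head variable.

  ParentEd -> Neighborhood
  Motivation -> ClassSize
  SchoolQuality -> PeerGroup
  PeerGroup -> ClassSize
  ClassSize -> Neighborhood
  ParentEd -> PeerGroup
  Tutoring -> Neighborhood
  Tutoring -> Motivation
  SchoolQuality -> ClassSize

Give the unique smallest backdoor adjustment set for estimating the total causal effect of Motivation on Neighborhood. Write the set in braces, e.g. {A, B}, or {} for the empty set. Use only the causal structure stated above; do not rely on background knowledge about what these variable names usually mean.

{Tutoring}

Variables eligible for adjustment (non-descendants of Motivation, excluding Motivation and Neighborhood): {ParentEd, PeerGroup, SchoolQuality, Tutoring}.
Backdoor paths from Motivation to Neighborhood:
  P1: Motivation <- Tutoring -> Neighborhood
The empty set is not sufficient: P1 (Motivation <- Tutoring -> Neighborhood) has no collider blocking it and no conditioned non-collider, so it is open.
Try {Tutoring}:
  P1: blocked at fork node Tutoring ∈ conditioning set.
{Tutoring} contains no descendant of Motivation and blocks every backdoor path.
No other singleton works — e.g. {SchoolQuality} leaves P1 open — so {Tutoring} is the unique smallest valid adjustment set.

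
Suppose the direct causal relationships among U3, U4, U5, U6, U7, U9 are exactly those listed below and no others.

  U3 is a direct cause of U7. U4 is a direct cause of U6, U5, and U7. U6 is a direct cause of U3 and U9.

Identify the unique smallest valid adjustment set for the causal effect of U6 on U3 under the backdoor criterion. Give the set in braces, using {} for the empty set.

Variables eligible for adjustment (non-descendants of U6, excluding U6 and U3): {U4, U5}.
Backdoor paths from U6 to U3:
  P1: U6 <- U4 -> U7 <- U3
Each backdoor path contains an unconditioned collider, so every path is already blocked with the empty conditioning set:
  P1: blocked at collider U7 (neither it nor any descendant is in the conditioning set).
The empty set is therefore the unique smallest valid set.

{}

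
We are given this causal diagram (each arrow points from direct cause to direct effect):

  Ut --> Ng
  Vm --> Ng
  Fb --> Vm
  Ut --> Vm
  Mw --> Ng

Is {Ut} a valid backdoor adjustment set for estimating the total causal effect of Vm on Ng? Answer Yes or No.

Backdoor paths from Vm to Ng (paths whose first edge points into Vm):
  P1: Vm <- Ut -> Ng
Condition 1 (no descendant of Vm in the set): holds — descendants of Vm are {Ng}; none are in {Ut}.
Condition 2 (every backdoor path blocked by {Ut}):
  P1: blocked at fork node Ut ∈ conditioning set.
{Ut} satisfies the backdoor criterion.

Yes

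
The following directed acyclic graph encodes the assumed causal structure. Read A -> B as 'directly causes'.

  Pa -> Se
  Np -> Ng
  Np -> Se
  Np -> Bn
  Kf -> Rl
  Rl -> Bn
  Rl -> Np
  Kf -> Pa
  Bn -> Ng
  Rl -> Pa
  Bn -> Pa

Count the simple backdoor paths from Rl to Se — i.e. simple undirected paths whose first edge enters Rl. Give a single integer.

3

A backdoor path from Rl to Se is any simple undirected path whose first edge points into Rl (i.e. leaves Rl via a parent).
Parents of Rl: {Kf}.
Enumerating:
  P1: Rl <- Kf -> Pa <- Bn <- Np -> Se
  P2: Rl <- Kf -> Pa <- Bn -> Ng <- Np -> Se
  P3: Rl <- Kf -> Pa -> Se
That exhausts the simple backdoor paths. Count: 3.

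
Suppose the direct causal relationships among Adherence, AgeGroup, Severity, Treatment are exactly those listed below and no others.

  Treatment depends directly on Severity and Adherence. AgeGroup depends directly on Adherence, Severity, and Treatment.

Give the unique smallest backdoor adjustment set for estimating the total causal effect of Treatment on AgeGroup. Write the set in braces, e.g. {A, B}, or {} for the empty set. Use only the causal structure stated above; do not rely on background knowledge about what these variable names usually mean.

{Adherence, Severity}

Variables eligible for adjustment (non-descendants of Treatment, excluding Treatment and AgeGroup): {Adherence, Severity}.
Backdoor paths from Treatment to AgeGroup:
  P1: Treatment <- Severity -> AgeGroup
  P2: Treatment <- Adherence -> AgeGroup
The empty set is not sufficient: P1 (Treatment <- Severity -> AgeGroup) has no collider blocking it and no conditioned non-collider, so it is open.
Try {Adherence, Severity}:
  P1: blocked at fork node Severity ∈ conditioning set.
  P2: blocked at fork node Adherence ∈ conditioning set.
{Adherence, Severity} contains no descendant of Treatment and blocks every backdoor path.
Every element of {Adherence, Severity} is needed (dropping Adherence leaves P2 open; dropping Severity leaves P1 open), so no proper subset is valid.
Among all size-2 subsets of the eligible variables, only {Adherence, Severity} blocks every backdoor path, so it is the unique smallest valid adjustment set.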